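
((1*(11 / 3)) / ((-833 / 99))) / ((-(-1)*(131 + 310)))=-121 / 122451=-0.00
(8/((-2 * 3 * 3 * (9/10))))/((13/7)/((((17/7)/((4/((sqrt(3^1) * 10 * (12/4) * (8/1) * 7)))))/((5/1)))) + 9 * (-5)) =247520 * sqrt(3)/334477151037 + 135945600/12388042631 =0.01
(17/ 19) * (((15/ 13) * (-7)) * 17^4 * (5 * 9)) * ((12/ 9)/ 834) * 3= -4472549550/ 34333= -130269.70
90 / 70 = 9 / 7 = 1.29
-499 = -499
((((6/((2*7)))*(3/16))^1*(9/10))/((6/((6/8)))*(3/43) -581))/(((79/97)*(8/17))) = -5743467/17666978560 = -0.00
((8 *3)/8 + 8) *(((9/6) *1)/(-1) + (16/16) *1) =-11/2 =-5.50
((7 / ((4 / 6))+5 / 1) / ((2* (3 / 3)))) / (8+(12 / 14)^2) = 1519 / 1712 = 0.89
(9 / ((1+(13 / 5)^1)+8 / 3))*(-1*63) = -8505 / 94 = -90.48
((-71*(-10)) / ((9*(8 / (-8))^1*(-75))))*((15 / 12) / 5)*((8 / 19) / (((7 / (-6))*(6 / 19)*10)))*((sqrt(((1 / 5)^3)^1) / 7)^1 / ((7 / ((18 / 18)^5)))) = -142*sqrt(5) / 5788125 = -0.00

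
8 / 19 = 0.42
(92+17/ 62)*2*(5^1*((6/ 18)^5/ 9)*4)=38140/ 22599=1.69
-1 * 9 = -9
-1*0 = 0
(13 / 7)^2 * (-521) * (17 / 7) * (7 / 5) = -1496833 / 245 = -6109.52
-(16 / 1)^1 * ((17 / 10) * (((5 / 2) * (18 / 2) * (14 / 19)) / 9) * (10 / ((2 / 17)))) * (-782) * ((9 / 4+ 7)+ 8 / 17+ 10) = 1247907780 / 19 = 65679356.84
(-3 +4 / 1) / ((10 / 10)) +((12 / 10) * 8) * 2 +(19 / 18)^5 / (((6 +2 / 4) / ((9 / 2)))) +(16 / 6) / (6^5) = 21.11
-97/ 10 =-9.70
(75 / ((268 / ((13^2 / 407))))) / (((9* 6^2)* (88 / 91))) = 384475 / 1036658304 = 0.00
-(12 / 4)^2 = -9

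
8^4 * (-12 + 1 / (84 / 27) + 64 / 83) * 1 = -25957376 / 581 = -44677.07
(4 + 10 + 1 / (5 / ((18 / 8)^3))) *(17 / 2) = 88553 / 640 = 138.36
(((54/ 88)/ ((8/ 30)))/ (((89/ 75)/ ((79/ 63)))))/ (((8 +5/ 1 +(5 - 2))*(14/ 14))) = 266625/ 1754368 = 0.15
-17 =-17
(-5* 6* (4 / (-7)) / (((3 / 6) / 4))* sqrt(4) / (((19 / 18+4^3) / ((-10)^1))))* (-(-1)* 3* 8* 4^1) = -33177600 / 8197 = -4047.53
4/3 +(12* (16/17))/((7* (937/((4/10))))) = 2231212/1672545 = 1.33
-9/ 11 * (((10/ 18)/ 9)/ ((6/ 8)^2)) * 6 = -160/ 297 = -0.54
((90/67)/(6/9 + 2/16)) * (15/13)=32400/16549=1.96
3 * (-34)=-102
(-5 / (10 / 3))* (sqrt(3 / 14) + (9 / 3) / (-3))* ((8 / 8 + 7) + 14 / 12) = 55 / 4 - 55* sqrt(42) / 56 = 7.38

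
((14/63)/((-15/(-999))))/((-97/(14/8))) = -259/970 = -0.27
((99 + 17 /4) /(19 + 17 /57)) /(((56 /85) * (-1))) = -57171 /7040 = -8.12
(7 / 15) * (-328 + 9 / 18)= -917 / 6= -152.83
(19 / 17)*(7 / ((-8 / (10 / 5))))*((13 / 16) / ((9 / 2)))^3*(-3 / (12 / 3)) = 292201 / 33841152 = 0.01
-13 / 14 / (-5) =13 / 70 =0.19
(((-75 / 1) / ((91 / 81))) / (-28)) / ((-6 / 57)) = -115425 / 5096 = -22.65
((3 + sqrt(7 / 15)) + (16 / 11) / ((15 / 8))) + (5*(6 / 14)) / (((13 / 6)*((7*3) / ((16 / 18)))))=sqrt(105) / 15 + 401251 / 105105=4.50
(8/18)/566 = 0.00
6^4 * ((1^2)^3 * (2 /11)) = 2592 /11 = 235.64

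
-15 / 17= -0.88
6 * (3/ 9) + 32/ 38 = 54/ 19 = 2.84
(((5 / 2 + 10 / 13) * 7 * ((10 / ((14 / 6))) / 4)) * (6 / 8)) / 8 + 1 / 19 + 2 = 4.35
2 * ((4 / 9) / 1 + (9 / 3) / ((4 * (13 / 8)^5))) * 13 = 3412712 / 257049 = 13.28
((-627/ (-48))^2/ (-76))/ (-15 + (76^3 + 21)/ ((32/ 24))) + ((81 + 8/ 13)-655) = -228454488221/ 398431488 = -573.38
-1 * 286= -286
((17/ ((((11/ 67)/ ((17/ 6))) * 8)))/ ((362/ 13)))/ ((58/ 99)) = 755157/ 335936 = 2.25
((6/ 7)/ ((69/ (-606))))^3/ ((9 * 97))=-197817792/ 404808257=-0.49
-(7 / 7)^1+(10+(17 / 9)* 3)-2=38 / 3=12.67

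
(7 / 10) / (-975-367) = -7 / 13420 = -0.00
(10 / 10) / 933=1 / 933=0.00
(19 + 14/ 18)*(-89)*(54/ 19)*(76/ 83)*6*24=-54749952/ 83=-659637.98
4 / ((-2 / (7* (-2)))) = 28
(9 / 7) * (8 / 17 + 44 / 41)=9684 / 4879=1.98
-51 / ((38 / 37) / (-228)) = 11322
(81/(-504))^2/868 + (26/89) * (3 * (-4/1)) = -849271767/242262272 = -3.51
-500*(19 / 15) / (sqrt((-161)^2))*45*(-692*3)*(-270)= -15974820000 / 161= -99222484.47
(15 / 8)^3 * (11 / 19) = 37125 / 9728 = 3.82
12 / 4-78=-75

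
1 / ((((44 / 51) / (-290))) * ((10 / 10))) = -7395 / 22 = -336.14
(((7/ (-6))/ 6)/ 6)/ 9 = -0.00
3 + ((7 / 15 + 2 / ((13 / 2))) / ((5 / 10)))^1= 887 / 195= 4.55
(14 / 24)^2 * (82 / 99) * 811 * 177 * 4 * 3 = 96128641 / 198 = 485498.19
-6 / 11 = -0.55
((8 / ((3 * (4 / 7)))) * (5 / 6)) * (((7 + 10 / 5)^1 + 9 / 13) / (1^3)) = 490 / 13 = 37.69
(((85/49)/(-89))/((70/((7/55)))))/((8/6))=-51/1918840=-0.00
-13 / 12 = -1.08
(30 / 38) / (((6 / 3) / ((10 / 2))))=75 / 38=1.97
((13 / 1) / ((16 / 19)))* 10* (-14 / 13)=-166.25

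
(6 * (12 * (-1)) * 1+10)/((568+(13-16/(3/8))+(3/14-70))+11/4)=-5208/39589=-0.13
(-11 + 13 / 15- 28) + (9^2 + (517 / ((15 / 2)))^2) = 1078801 / 225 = 4794.67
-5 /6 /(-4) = 5 /24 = 0.21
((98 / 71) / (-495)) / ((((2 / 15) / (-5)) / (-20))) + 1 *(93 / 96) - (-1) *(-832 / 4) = -209.12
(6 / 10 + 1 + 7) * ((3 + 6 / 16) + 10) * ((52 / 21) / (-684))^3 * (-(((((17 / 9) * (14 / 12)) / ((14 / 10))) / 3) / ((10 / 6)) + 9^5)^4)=1045001177622202319537484180143117 / 15750024946205639040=66349176029334.17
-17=-17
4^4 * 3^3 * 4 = 27648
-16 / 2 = -8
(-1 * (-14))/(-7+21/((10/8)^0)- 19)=-14/5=-2.80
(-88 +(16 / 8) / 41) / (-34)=1803 / 697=2.59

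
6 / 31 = 0.19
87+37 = 124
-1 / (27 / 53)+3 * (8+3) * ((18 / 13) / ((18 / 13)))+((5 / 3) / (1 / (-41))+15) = -602 / 27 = -22.30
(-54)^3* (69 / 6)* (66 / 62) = -59757588 / 31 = -1927664.13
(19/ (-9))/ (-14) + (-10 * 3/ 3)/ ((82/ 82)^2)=-1241/ 126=-9.85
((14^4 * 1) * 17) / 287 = 93296 / 41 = 2275.51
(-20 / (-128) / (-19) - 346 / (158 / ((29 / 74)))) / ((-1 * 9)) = 171087 / 1777184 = 0.10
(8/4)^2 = 4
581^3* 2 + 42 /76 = 14905343537 /38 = 392245882.55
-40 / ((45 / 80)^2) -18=-11698 / 81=-144.42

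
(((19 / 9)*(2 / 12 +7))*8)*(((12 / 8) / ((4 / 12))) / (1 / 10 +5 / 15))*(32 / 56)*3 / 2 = 98040 / 91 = 1077.36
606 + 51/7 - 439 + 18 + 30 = 1556/7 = 222.29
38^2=1444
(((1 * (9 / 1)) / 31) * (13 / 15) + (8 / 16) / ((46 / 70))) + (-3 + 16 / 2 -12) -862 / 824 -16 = -33831341 / 1468780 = -23.03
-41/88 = -0.47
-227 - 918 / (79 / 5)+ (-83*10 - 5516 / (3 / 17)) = -7672267 / 237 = -32372.43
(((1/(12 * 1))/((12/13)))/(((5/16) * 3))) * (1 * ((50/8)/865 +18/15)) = 54301/467100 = 0.12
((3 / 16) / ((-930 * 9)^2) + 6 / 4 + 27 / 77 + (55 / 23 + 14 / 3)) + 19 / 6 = 7990347515371 / 661710772800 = 12.08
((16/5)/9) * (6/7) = 32/105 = 0.30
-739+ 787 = 48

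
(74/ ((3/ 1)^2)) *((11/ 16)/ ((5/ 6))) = 407/ 60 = 6.78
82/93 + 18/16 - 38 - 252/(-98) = -174061/5208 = -33.42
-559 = -559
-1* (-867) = 867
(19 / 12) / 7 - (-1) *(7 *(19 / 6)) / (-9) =-1691 / 756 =-2.24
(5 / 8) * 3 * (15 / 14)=225 / 112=2.01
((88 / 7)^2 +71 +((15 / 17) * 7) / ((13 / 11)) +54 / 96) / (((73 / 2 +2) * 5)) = 40687509 / 33353320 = 1.22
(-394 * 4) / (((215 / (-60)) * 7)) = 18912 / 301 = 62.83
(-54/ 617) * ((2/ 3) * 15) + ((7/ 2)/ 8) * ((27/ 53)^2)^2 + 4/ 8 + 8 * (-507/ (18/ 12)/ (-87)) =208284614908913/ 6776850073584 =30.73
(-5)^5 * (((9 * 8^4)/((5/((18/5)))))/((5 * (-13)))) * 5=82944000/13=6380307.69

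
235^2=55225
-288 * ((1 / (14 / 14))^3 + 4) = -1440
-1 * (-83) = 83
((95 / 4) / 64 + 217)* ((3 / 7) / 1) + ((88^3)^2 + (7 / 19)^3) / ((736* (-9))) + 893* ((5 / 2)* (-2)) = -70113684.46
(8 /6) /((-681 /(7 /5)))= -28 /10215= -0.00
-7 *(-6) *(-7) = -294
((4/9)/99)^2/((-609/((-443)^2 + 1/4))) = -3139988/483473529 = -0.01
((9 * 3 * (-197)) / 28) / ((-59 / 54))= 143613 / 826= 173.87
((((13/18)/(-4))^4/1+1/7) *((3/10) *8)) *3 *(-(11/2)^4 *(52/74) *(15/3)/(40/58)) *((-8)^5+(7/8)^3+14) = 501206221247298280571/3167722930176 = 158222872.48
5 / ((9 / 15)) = 8.33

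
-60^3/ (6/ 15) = -540000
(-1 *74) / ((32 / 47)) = -1739 / 16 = -108.69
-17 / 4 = -4.25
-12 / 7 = -1.71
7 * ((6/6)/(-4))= -7/4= -1.75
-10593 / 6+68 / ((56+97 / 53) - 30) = -5201017 / 2950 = -1763.06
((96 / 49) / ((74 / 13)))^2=389376 / 3286969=0.12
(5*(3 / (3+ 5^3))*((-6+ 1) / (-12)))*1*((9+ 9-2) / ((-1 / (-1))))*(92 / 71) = 1.01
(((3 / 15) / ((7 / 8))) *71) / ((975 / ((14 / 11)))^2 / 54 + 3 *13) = 0.00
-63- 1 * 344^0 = -64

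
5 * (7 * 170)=5950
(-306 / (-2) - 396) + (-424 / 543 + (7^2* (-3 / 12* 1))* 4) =-158980 / 543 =-292.78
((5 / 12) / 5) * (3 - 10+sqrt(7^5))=-7 / 12+49 * sqrt(7) / 12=10.22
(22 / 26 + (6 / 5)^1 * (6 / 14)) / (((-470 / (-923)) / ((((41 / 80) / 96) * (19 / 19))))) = 1801909 / 126336000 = 0.01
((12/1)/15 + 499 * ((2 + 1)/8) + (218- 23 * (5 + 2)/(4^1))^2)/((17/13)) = 1944371/80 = 24304.64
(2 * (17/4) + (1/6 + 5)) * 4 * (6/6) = 164/3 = 54.67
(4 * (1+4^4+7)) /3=352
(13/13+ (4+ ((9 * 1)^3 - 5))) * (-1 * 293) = -213597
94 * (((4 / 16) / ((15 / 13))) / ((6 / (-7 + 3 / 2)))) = -6721 / 360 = -18.67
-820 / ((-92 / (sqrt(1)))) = 205 / 23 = 8.91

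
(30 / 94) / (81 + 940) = 15 / 47987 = 0.00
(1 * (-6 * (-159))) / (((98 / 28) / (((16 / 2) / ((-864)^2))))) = 53 / 18144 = 0.00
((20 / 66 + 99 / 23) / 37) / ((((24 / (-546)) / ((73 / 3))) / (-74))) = 23230571 / 4554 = 5101.14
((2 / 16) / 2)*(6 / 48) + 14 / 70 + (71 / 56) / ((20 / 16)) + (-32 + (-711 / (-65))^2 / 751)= -87048184759 / 2842985600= -30.62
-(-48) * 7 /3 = 112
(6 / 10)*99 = 297 / 5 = 59.40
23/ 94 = 0.24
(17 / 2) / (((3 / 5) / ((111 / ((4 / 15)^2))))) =707625 / 32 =22113.28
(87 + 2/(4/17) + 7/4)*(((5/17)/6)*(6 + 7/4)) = 60295/1632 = 36.95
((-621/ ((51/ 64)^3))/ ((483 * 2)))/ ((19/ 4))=-524288/ 1960287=-0.27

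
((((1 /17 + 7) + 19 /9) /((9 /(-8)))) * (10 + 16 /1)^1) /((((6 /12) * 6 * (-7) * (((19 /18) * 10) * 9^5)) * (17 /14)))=583648 /43772137965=0.00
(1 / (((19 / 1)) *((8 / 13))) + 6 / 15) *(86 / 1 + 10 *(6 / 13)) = 11439 / 260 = 44.00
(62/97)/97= 62/9409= 0.01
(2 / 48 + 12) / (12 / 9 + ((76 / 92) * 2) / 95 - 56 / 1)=-0.22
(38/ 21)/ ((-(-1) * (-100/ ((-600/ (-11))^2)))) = -45600/ 847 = -53.84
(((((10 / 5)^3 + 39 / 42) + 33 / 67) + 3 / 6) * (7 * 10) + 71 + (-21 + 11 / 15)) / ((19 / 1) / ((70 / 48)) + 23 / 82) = 55.99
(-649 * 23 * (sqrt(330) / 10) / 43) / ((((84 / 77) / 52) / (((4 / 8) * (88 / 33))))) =-4269122 * sqrt(330) / 1935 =-40078.79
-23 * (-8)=184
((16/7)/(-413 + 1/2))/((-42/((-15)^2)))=0.03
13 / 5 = 2.60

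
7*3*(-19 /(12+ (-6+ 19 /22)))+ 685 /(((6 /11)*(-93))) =-6035909 /84258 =-71.64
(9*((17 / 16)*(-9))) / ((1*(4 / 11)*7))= -15147 / 448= -33.81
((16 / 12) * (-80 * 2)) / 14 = -320 / 21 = -15.24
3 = 3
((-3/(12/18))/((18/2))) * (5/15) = -1/6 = -0.17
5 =5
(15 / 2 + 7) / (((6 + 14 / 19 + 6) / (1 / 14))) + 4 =27655 / 6776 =4.08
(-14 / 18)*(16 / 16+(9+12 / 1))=-154 / 9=-17.11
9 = 9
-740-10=-750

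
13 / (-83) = -13 / 83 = -0.16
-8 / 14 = -4 / 7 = -0.57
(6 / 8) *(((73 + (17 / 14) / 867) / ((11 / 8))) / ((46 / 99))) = 85.70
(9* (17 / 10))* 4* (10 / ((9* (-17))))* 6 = -24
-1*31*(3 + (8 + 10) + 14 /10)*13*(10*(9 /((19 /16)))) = -12999168 /19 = -684166.74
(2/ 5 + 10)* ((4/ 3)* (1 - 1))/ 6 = 0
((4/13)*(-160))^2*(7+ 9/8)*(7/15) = 358400/39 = 9189.74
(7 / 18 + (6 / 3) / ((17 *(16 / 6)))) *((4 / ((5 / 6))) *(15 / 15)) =106 / 51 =2.08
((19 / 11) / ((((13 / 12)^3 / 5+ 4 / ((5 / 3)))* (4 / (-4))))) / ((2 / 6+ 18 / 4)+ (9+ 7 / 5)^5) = -162000000 / 30289016825309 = -0.00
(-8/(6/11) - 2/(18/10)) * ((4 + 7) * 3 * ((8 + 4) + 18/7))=-53108/7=-7586.86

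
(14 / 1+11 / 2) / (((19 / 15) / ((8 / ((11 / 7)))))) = 16380 / 209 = 78.37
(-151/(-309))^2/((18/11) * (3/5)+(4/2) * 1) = 1254055/15658884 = 0.08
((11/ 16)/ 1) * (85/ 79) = 935/ 1264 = 0.74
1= 1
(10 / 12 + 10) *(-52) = -1690 / 3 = -563.33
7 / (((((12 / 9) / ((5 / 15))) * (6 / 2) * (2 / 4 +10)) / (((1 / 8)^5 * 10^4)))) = 0.02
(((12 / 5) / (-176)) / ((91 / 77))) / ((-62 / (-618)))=-0.12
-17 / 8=-2.12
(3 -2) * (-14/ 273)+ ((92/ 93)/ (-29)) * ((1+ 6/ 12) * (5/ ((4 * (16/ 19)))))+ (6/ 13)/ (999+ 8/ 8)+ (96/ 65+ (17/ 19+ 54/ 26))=11516050607/ 2664636000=4.32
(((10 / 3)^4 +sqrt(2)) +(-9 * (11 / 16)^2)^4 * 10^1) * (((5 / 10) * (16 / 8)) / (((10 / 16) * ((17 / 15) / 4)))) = 96 * sqrt(2) / 17 +591070326867605 / 30802968576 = 19196.73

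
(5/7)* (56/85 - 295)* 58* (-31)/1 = 378018.17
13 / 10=1.30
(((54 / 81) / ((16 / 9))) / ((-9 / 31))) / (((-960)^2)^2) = -31 / 20384317440000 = -0.00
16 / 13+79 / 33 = 1555 / 429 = 3.62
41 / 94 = 0.44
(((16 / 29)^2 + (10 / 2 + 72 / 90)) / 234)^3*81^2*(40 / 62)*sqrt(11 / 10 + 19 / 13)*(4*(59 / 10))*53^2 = 75682307500045034733*sqrt(4810) / 658314018754388750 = 7973.22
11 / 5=2.20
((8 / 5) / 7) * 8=64 / 35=1.83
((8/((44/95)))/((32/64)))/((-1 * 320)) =-19/176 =-0.11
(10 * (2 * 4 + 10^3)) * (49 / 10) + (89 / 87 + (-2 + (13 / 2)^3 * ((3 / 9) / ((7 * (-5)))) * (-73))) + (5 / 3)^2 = 3623652107 / 73080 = 49584.73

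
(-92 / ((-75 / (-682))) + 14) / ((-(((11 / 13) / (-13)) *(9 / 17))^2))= 509230234526 / 735075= 692759.56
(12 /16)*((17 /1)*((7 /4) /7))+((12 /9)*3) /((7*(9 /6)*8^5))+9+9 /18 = 1091329 /86016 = 12.69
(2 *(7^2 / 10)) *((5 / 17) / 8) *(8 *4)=196 / 17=11.53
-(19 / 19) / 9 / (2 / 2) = -0.11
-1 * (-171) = 171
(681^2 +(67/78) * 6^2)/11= 6029295/143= 42162.90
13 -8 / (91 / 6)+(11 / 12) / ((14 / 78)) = 6399 / 364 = 17.58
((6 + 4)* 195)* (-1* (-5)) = 9750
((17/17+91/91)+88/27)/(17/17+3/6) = 3.51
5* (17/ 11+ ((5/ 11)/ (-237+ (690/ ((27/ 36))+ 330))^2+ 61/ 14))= 423994405/ 14366366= 29.51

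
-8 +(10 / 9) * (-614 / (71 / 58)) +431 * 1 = -85823 / 639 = -134.31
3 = 3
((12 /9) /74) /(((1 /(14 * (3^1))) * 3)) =28 /111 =0.25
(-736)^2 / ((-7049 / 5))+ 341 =-304771 / 7049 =-43.24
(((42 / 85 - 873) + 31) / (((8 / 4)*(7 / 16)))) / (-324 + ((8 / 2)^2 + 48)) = 143056 / 38675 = 3.70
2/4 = 1/2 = 0.50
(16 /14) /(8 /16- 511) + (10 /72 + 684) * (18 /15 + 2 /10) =957.79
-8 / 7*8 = -64 / 7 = -9.14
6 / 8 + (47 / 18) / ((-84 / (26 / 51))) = 14153 / 19278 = 0.73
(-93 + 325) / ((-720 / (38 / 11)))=-1.11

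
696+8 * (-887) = -6400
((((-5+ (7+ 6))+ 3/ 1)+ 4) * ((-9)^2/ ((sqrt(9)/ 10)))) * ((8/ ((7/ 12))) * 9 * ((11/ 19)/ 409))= 38491200/ 54397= 707.60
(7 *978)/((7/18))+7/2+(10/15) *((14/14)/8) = 211291/12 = 17607.58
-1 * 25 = -25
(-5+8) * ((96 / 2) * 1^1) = 144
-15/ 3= -5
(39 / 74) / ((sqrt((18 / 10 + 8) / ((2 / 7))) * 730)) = 0.00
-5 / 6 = -0.83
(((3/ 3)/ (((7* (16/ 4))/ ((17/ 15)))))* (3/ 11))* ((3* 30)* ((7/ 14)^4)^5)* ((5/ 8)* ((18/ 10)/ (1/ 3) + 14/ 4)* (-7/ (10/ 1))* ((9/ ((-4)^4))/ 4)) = -122553/ 3779571220480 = -0.00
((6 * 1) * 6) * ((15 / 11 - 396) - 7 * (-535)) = 1326744 / 11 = 120613.09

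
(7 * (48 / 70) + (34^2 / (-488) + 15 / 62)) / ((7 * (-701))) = -0.00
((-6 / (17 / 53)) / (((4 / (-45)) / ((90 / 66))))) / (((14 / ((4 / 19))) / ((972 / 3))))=34773300 / 24871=1398.15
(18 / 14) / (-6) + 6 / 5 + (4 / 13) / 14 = 131 / 130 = 1.01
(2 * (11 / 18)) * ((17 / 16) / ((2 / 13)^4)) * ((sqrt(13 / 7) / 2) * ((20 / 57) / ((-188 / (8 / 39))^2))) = 158015 * sqrt(91) / 2284565472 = 0.00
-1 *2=-2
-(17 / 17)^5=-1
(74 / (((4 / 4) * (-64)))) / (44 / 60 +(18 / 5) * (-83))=555 / 143072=0.00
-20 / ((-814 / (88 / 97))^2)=-320 / 12880921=-0.00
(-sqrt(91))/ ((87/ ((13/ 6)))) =-13 * sqrt(91)/ 522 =-0.24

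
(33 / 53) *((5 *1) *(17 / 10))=561 / 106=5.29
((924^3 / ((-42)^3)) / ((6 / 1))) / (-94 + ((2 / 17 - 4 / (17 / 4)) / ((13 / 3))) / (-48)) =9412832 / 498555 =18.88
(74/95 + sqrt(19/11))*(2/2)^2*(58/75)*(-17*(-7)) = 510748/7125 + 6902*sqrt(209)/825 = 192.63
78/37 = 2.11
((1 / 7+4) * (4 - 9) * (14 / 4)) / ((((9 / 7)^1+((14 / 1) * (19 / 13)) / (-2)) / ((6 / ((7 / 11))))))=5655 / 74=76.42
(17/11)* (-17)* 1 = -26.27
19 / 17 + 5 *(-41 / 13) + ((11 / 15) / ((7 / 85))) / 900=-61156873 / 4176900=-14.64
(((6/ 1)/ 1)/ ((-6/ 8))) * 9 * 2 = -144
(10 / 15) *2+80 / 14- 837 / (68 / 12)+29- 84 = -69850 / 357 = -195.66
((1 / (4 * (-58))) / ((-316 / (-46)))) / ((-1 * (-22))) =-23 / 806432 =-0.00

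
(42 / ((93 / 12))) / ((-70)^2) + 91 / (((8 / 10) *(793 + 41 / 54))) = 67160481 / 465063550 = 0.14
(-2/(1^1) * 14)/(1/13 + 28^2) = -364/10193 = -0.04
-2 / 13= -0.15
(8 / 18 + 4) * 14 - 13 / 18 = 123 / 2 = 61.50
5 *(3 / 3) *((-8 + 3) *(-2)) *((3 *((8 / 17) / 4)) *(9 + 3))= 3600 / 17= 211.76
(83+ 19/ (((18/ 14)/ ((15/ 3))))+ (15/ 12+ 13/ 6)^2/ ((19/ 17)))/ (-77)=-457825/ 210672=-2.17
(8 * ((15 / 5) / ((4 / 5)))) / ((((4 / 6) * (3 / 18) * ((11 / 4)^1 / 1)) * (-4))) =-270 / 11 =-24.55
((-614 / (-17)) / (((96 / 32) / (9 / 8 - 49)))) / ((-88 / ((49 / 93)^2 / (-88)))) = -282311981 / 13663482624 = -0.02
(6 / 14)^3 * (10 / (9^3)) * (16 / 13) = 160 / 120393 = 0.00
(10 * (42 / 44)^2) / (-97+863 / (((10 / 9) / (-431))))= -11025 / 405174187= -0.00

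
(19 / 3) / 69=19 / 207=0.09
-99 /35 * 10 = -198 /7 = -28.29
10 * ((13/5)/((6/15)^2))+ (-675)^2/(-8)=-454325/8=-56790.62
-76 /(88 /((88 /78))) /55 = -38 /2145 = -0.02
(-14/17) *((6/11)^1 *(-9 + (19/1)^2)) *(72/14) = -13824/17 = -813.18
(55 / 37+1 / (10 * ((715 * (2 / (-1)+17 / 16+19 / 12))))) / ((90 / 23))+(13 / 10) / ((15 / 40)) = 1419577849 / 369047250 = 3.85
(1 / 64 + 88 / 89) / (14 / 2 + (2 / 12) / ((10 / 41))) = 85815 / 656464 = 0.13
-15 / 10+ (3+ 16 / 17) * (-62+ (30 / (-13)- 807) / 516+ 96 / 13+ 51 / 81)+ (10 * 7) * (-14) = -1232049445 / 1026324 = -1200.45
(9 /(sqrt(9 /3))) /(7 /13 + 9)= 39 * sqrt(3) /124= 0.54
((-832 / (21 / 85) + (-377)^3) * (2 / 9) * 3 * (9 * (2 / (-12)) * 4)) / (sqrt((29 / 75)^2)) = 112530601300 / 203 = 554337937.44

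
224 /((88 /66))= 168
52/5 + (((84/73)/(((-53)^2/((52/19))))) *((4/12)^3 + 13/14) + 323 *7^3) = 266106367583/2401695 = 110799.40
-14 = -14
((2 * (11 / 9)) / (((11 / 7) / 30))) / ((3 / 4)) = 560 / 9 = 62.22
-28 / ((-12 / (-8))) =-56 / 3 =-18.67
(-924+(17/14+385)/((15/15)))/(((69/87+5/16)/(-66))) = 38428016/1197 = 32103.61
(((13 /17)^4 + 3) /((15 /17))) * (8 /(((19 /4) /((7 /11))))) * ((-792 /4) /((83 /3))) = -1125427968 /38739005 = -29.05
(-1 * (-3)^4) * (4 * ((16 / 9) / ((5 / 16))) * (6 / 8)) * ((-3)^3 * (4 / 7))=746496 / 35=21328.46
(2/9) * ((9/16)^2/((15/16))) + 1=43/40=1.08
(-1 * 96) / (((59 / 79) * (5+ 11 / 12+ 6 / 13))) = -1183104 / 58705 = -20.15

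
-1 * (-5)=5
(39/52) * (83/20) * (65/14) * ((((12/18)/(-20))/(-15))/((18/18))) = 1079/33600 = 0.03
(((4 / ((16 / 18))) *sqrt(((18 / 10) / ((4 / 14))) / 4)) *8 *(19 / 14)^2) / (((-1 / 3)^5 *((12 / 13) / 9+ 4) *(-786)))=6.27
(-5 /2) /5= -1 /2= -0.50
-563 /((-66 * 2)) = 563 /132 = 4.27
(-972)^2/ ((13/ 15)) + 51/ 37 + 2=524356745/ 481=1090138.76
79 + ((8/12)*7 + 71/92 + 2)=23857/276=86.44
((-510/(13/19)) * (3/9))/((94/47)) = -1615/13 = -124.23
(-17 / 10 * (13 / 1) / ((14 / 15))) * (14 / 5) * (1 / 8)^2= -663 / 640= -1.04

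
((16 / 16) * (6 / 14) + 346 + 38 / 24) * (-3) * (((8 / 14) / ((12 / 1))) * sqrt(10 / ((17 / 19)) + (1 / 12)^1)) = -29233 * sqrt(117147) / 59976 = -166.83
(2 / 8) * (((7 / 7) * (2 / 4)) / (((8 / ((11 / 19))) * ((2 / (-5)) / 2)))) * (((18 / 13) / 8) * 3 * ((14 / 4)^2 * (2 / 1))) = -72765 / 126464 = -0.58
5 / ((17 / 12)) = 60 / 17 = 3.53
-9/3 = -3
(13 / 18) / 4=13 / 72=0.18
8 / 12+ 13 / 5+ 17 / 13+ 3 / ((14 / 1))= 13073 / 2730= 4.79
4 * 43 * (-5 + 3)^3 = -1376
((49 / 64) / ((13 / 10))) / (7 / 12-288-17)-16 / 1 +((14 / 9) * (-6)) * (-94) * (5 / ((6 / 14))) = 34942779497 / 3419208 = 10219.55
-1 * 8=-8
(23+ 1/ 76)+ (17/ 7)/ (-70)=427859/ 18620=22.98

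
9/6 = 3/2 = 1.50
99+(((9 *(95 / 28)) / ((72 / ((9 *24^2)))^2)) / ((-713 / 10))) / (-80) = 632619 / 4991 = 126.75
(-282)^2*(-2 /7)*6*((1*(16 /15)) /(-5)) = 5089536 /175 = 29083.06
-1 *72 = -72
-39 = -39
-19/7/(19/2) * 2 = -4/7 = -0.57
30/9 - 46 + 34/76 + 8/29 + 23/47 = -6441217/155382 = -41.45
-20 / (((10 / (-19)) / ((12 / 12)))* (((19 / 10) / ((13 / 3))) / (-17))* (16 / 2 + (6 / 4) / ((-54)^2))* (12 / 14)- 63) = 668304 / 2102047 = 0.32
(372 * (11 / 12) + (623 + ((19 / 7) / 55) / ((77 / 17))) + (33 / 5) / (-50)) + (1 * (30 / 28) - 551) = 306788934 / 741125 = 413.95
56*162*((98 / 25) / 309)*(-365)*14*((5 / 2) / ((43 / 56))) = -8480408832 / 4429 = -1914745.73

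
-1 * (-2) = 2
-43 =-43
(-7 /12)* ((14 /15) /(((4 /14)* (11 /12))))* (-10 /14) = 49 /33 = 1.48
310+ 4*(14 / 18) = 2818 / 9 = 313.11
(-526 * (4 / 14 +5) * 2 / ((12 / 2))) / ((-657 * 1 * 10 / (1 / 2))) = 9731 / 137970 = 0.07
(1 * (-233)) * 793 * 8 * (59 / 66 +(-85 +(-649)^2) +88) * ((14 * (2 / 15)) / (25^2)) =-575286887300944 / 309375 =-1859513171.07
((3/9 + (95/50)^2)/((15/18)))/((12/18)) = 3549/500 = 7.10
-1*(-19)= 19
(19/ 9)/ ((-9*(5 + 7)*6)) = -19/ 5832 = -0.00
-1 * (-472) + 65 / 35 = 3317 / 7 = 473.86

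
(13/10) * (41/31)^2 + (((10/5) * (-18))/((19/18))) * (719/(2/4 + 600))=-8456165033/219290590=-38.56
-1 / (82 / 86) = -43 / 41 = -1.05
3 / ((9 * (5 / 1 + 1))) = 1 / 18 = 0.06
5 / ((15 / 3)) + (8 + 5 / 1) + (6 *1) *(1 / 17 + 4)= 38.35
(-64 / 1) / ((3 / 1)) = -64 / 3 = -21.33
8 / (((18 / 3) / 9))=12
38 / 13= 2.92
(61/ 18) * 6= 61/ 3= 20.33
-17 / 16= -1.06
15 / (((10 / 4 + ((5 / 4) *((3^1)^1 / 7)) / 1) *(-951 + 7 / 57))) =-1197 / 230350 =-0.01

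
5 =5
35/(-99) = -35/99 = -0.35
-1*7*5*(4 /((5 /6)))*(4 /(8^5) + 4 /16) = -43029 /1024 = -42.02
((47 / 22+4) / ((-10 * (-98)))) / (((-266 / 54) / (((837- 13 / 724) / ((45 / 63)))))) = -88351155 / 59315872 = -1.49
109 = 109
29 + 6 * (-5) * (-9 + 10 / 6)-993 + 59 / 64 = -47557 / 64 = -743.08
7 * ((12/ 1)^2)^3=20901888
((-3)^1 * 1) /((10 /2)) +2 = 7 /5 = 1.40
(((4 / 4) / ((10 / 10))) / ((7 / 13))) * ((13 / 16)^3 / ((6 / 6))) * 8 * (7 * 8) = 28561 / 64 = 446.27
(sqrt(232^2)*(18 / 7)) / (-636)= -348 / 371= -0.94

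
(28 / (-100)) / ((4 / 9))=-63 / 100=-0.63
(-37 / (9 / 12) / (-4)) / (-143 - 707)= -37 / 2550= -0.01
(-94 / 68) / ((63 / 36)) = -94 / 119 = -0.79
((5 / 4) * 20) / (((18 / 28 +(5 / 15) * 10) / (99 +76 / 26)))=1391250 / 2171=640.83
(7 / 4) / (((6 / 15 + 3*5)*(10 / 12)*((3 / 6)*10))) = 3 / 110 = 0.03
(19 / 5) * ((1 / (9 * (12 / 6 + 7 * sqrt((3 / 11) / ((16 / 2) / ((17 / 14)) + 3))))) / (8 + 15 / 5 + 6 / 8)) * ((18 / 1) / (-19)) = -28688 / 1098155 + 56 * sqrt(91443) / 1098155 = -0.01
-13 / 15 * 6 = -26 / 5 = -5.20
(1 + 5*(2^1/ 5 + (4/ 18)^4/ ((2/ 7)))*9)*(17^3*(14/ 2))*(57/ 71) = 9233605199/ 17253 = 535188.38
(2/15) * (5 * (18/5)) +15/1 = 87/5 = 17.40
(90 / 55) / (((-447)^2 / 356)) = 712 / 244211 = 0.00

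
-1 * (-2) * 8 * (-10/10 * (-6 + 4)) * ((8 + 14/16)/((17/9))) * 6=15336/17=902.12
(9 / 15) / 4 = 3 / 20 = 0.15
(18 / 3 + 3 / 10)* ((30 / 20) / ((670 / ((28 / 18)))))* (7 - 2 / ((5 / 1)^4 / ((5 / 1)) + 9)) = 17199 / 112225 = 0.15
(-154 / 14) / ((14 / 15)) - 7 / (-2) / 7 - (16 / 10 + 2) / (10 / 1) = -2038 / 175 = -11.65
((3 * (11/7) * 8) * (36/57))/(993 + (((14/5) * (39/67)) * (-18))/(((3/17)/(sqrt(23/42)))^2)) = 1061280/21257789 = 0.05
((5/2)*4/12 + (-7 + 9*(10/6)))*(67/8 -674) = -5879.69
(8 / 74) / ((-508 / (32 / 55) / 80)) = -512 / 51689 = -0.01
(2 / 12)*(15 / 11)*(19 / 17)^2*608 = 548720 / 3179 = 172.61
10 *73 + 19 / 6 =4399 / 6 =733.17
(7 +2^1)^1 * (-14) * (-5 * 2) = 1260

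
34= 34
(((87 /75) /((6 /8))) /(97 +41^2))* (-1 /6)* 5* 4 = -0.00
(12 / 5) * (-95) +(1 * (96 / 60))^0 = -227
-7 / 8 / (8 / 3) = -21 / 64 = -0.33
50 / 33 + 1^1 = 83 / 33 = 2.52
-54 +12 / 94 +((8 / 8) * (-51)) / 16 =-42909 / 752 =-57.06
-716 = -716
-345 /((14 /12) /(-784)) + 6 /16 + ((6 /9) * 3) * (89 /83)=153943433 /664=231842.52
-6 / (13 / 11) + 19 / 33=-1931 / 429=-4.50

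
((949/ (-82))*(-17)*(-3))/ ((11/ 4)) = -96798/ 451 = -214.63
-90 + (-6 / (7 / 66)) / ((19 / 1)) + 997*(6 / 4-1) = 107869 / 266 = 405.52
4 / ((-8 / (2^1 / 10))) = -1 / 10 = -0.10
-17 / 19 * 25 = -425 / 19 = -22.37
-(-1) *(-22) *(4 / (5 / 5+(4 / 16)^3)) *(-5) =5632 / 13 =433.23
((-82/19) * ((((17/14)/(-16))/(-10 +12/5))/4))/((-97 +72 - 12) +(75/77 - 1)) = 38335/131739008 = 0.00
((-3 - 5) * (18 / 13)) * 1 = -144 / 13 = -11.08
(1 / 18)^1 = 1 / 18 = 0.06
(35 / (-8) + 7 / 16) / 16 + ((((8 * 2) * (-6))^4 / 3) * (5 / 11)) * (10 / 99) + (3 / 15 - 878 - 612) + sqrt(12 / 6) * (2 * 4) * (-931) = 201095813661 / 154880 - 7448 * sqrt(2) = 1287864.49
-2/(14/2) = -2/7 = -0.29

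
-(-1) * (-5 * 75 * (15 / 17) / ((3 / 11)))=-20625 / 17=-1213.24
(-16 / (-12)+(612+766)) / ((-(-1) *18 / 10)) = 20690 / 27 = 766.30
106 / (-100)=-53 / 50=-1.06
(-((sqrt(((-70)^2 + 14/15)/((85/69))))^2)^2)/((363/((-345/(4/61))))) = 1002751821766163/4371125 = 229403602.45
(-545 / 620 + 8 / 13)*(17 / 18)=-7225 / 29016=-0.25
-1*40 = -40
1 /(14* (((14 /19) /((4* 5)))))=95 /49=1.94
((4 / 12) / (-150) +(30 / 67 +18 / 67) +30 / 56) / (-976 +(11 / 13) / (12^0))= -6858631 / 5350961700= -0.00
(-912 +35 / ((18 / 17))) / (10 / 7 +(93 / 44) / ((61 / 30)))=-74311237 / 208665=-356.13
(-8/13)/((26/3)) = -12/169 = -0.07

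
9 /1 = 9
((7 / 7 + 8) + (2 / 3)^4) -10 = -65 / 81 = -0.80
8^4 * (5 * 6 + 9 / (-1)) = 86016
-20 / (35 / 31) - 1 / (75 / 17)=-17.94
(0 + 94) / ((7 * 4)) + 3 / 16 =397 / 112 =3.54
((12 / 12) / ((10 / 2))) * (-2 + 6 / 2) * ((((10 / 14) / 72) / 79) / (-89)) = -1 / 3543624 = -0.00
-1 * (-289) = 289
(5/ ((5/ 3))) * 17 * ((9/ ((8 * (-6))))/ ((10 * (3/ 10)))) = -51/ 16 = -3.19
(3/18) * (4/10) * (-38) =-38/15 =-2.53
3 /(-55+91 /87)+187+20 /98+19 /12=260456695 /1380036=188.73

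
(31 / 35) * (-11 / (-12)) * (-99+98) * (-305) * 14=3466.83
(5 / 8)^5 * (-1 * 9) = -28125 / 32768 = -0.86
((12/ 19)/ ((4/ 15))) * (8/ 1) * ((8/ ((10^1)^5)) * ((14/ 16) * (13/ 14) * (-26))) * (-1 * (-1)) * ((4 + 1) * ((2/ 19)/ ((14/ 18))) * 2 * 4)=-54756/ 315875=-0.17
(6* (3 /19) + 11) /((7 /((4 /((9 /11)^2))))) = 10.20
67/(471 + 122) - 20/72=-1759/10674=-0.16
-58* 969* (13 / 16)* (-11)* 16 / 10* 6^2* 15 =433991844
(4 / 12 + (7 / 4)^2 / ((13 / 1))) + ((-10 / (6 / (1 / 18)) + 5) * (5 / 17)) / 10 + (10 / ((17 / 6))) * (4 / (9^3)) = 629495 / 859248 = 0.73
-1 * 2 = -2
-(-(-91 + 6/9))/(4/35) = -9485/12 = -790.42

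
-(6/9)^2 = -4/9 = -0.44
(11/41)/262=11/10742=0.00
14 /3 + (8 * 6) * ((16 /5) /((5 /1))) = 2654 /75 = 35.39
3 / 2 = 1.50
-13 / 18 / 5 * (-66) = 143 / 15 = 9.53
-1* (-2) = 2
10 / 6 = 5 / 3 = 1.67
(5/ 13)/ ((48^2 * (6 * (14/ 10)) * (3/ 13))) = 25/ 290304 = 0.00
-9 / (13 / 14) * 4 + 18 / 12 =-969 / 26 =-37.27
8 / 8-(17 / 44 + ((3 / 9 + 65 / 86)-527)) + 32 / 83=248231531 / 471108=526.91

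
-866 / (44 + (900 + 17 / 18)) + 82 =1379150 / 17009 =81.08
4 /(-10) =-2 /5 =-0.40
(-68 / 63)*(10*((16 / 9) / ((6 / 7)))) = -5440 / 243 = -22.39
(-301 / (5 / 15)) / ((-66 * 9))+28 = 5845 / 198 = 29.52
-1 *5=-5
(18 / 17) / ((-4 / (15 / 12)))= -45 / 136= -0.33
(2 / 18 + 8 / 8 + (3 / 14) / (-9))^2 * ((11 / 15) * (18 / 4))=206459 / 52920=3.90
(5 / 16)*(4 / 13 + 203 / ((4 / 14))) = 92405 / 416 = 222.13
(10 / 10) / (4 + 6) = 0.10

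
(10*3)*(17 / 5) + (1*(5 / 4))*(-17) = 323 / 4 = 80.75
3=3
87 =87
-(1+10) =-11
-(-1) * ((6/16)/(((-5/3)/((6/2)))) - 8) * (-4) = 347/10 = 34.70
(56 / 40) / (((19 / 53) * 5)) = 371 / 475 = 0.78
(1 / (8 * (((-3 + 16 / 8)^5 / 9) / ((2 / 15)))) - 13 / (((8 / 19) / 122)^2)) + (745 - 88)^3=22600158163 / 80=282501977.04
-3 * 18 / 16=-27 / 8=-3.38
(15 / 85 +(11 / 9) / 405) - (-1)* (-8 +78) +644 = 44254132 / 61965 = 714.18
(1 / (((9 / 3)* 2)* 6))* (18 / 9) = 1 / 18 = 0.06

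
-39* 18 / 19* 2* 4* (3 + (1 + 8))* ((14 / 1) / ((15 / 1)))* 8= -2515968 / 95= -26483.87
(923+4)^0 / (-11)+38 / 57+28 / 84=0.91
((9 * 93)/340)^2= 700569/115600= 6.06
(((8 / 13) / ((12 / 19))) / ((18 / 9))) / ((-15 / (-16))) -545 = -318521 / 585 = -544.48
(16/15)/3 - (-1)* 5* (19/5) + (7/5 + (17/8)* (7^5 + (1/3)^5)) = 173675207/4860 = 35735.64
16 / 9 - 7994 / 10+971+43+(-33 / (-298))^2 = 864733553 / 3996180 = 216.39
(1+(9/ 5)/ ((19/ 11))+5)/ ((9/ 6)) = 446/ 95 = 4.69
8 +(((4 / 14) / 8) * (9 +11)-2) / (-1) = 9.29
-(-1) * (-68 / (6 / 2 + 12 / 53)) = -3604 / 171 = -21.08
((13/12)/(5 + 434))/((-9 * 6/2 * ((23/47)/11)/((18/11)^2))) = -611/111067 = -0.01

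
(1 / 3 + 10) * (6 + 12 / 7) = 558 / 7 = 79.71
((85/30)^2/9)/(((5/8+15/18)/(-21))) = -578/45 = -12.84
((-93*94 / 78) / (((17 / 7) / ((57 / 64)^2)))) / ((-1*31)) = 1068921 / 905216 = 1.18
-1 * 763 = -763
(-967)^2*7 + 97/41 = 268370640/41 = 6545625.37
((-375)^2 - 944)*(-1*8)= -1117448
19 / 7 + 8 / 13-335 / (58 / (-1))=48059 / 5278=9.11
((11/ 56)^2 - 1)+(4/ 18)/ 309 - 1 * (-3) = 17785205/ 8721216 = 2.04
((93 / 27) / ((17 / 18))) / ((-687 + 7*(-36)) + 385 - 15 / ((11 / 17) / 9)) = -682 / 142613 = -0.00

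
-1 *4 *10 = -40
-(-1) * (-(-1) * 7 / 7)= 1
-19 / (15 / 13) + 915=13478 / 15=898.53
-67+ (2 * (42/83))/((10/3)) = -27679/415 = -66.70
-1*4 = -4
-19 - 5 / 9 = -176 / 9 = -19.56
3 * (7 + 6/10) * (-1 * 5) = -114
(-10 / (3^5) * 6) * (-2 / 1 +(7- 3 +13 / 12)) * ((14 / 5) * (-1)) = 518 / 243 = 2.13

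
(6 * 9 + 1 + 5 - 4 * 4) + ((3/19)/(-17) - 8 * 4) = 3873/323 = 11.99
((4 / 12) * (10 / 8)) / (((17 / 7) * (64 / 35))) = 0.09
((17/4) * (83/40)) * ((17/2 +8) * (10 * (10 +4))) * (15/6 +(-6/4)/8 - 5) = -14015463/256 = -54747.90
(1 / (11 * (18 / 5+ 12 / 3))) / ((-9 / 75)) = -125 / 1254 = -0.10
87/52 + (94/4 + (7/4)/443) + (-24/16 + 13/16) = 2256563/92144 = 24.49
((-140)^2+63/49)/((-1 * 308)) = -137209/2156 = -63.64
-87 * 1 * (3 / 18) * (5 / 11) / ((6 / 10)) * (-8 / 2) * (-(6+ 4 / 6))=-29000 / 99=-292.93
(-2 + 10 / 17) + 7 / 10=-121 / 170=-0.71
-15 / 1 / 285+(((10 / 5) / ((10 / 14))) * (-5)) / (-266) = 0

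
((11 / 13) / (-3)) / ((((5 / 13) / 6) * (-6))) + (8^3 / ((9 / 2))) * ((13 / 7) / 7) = 68177 / 2205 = 30.92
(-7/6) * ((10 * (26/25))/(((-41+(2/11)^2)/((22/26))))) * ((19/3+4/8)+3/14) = 393976/223065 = 1.77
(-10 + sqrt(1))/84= -3/28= -0.11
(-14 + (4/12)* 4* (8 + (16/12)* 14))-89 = -607/9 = -67.44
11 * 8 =88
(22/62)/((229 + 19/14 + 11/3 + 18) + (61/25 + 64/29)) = 0.00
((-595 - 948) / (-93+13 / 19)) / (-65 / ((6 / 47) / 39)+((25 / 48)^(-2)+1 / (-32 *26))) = -401180000 / 476533352751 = -0.00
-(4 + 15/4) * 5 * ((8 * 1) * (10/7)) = -3100/7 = -442.86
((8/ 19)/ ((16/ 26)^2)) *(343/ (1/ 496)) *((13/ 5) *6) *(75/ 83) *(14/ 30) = 1244323.96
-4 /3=-1.33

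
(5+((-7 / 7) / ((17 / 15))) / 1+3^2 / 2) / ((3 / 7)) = 2051 / 102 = 20.11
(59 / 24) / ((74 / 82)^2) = 99179 / 32856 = 3.02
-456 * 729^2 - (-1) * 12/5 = -1211685468/5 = -242337093.60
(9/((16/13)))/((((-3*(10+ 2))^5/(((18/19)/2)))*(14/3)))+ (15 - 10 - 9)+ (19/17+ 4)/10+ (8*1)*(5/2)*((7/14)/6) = -163972990033/90017464320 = -1.82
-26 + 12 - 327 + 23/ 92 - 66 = -1627/ 4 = -406.75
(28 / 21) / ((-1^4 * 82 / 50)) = -0.81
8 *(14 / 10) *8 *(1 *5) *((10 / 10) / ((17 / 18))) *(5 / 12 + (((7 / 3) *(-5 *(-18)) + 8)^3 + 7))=4914410038.59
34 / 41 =0.83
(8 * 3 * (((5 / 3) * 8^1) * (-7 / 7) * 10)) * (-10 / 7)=32000 / 7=4571.43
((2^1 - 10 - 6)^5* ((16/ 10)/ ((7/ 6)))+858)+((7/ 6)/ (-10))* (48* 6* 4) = -3684318/ 5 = -736863.60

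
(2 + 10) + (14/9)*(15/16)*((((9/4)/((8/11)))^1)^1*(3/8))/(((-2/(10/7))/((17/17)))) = 22101/2048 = 10.79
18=18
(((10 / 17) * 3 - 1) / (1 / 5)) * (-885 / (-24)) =19175 / 136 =140.99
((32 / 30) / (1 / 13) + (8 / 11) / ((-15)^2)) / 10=17164 / 12375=1.39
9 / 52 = 0.17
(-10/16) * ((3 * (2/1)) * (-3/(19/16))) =180/19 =9.47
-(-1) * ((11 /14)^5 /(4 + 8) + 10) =10.02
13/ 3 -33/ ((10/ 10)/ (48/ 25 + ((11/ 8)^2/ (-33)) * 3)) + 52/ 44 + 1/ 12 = -2750333/ 52800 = -52.09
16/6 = 2.67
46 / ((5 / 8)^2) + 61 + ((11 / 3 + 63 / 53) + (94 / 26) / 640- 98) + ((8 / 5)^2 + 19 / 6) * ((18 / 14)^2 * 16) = 15368146657 / 64821120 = 237.09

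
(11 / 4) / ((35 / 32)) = 88 / 35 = 2.51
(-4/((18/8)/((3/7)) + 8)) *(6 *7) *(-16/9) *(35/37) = 125440/5883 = 21.32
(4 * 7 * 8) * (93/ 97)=20832/ 97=214.76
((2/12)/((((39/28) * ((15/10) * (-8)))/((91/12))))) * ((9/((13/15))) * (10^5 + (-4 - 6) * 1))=-4082925/52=-78517.79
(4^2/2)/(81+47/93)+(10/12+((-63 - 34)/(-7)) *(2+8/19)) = 52141543/1512210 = 34.48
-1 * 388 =-388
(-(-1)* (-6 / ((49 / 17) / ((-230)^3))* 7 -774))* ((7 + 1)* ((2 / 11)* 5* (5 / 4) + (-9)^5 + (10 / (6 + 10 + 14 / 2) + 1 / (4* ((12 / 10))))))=-148317279627484262 / 1771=-83747758118285.86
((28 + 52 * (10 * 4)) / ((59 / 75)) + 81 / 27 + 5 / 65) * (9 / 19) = 18518940 / 14573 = 1270.77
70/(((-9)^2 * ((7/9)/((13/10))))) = 1.44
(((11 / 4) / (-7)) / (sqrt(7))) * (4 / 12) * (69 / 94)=-253 * sqrt(7) / 18424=-0.04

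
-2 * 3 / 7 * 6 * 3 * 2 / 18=-12 / 7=-1.71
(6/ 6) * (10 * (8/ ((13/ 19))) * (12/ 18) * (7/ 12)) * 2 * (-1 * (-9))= 10640/ 13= 818.46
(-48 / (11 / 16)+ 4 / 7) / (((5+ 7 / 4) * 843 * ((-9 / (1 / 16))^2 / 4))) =-1333 / 567841428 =-0.00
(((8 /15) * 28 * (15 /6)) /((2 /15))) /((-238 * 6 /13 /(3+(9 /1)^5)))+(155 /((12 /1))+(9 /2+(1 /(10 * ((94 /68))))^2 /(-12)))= -423900018622 /2816475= -150507.29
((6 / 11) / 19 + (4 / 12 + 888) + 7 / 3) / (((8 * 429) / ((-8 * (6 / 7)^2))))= -2233864 / 1464463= -1.53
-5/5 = -1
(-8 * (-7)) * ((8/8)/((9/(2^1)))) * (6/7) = 32/3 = 10.67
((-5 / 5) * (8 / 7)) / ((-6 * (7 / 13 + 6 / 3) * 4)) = 13 / 693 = 0.02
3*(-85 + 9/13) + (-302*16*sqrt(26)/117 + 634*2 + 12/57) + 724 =429604/247 - 4832*sqrt(26)/117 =1528.70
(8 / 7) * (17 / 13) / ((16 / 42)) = 51 / 13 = 3.92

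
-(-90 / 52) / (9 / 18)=45 / 13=3.46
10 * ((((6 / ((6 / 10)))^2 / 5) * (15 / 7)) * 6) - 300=15900 / 7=2271.43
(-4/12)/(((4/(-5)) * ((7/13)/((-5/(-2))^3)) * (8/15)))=40625/1792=22.67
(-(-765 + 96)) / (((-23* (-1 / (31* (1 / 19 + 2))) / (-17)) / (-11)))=151249527 / 437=346108.76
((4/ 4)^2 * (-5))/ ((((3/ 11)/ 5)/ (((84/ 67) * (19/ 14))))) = -10450/ 67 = -155.97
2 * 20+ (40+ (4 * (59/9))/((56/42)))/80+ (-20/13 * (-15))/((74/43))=6251699/115440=54.16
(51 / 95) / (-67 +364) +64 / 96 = 6287 / 9405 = 0.67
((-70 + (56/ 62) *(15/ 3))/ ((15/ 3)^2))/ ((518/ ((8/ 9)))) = -232/ 51615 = -0.00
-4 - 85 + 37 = -52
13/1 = 13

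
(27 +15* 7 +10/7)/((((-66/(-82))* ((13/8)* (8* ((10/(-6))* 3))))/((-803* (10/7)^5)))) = 12185.15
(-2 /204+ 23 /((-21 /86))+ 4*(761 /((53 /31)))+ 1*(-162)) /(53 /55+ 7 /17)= 3172442075 /2862636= 1108.22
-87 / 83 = -1.05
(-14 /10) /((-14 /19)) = 19 /10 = 1.90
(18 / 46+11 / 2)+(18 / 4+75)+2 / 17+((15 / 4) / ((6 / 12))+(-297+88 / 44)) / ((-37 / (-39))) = -6294059 / 28934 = -217.53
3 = 3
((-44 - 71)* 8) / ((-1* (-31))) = -920 / 31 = -29.68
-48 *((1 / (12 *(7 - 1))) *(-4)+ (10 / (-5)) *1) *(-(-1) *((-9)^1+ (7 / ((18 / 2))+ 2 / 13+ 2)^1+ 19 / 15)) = -831464 / 1755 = -473.77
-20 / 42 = -10 / 21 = -0.48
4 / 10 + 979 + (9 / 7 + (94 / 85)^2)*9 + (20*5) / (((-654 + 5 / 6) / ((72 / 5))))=198158545112 / 198203425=999.77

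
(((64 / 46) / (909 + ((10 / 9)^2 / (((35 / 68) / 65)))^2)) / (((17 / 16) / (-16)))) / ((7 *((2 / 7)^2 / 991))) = -4567386507264 / 3169756258891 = -1.44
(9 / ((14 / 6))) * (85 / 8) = 2295 / 56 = 40.98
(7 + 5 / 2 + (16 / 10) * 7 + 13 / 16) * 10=1721 / 8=215.12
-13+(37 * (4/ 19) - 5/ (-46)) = -4459/ 874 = -5.10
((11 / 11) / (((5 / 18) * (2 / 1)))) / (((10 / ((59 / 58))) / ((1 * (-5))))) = -531 / 580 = -0.92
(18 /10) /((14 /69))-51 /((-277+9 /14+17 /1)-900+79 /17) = 57171167 /6412490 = 8.92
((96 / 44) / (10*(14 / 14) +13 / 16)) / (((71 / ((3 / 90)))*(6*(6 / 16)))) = 256 / 6080085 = 0.00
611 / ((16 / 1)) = 611 / 16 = 38.19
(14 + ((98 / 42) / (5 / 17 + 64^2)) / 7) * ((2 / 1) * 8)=224.00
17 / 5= 3.40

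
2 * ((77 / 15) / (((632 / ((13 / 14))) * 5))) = 143 / 47400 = 0.00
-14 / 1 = -14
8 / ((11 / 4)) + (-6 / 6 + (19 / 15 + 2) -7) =-301 / 165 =-1.82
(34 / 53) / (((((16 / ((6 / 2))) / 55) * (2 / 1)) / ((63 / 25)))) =35343 / 4240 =8.34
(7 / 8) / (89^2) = 7 / 63368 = 0.00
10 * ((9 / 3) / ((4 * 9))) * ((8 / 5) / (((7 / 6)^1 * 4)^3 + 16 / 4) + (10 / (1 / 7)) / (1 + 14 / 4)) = 249793 / 19251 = 12.98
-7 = -7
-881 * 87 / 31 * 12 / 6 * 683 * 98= -330986470.84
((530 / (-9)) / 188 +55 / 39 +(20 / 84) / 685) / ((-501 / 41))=-474534041 / 5284088082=-0.09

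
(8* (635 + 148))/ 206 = 3132/ 103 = 30.41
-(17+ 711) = -728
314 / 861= 0.36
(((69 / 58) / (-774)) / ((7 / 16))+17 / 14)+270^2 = 545446859 / 7482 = 72901.21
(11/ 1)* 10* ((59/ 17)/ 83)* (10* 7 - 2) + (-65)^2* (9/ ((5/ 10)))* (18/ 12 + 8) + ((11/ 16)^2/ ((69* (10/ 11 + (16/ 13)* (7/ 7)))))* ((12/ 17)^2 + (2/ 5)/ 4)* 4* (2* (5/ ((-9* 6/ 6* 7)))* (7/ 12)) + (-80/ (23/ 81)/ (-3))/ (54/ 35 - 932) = 41199821999882561907817/ 57001279548169728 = 722787.67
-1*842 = -842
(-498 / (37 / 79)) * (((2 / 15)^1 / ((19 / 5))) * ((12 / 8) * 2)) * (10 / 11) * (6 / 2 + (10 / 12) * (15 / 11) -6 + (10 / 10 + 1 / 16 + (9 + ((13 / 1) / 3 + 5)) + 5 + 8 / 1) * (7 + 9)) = -4470169180 / 85063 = -52551.28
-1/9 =-0.11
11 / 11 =1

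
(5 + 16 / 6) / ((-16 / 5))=-115 / 48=-2.40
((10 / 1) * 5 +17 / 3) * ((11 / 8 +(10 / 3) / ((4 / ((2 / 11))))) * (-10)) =-336505 / 396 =-849.76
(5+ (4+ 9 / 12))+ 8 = 71 / 4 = 17.75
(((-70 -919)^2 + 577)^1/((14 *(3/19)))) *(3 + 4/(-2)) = 1328233/3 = 442744.33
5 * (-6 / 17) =-30 / 17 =-1.76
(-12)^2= 144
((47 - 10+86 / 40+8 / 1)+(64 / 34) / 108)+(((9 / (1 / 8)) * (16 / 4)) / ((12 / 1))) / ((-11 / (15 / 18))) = 4579367 / 100980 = 45.35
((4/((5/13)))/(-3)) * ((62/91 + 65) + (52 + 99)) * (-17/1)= 12769.75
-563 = -563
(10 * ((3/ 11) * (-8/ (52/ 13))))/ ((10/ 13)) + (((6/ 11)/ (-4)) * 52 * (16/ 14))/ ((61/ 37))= -56394/ 4697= -12.01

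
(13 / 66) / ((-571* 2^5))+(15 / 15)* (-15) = -18089293 / 1205952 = -15.00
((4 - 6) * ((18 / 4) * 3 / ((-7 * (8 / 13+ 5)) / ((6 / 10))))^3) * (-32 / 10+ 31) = 0.49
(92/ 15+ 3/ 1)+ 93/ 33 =1972/ 165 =11.95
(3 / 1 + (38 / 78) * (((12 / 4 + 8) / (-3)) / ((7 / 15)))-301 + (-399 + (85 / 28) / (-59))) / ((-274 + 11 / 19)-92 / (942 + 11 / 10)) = 1155929065777 / 451102076100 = 2.56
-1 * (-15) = 15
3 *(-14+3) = -33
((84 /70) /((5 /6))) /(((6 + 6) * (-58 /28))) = -42 /725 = -0.06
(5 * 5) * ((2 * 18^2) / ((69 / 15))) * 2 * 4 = 28173.91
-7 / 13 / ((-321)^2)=-7 / 1339533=-0.00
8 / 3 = 2.67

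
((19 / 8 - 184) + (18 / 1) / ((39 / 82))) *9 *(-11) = 1480347 / 104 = 14234.11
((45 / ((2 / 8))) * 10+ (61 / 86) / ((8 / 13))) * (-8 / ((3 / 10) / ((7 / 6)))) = -43371755 / 774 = -56035.86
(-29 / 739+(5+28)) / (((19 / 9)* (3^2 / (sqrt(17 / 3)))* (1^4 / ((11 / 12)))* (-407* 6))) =-641* sqrt(51) / 2953044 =-0.00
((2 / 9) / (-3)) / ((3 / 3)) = -2 / 27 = -0.07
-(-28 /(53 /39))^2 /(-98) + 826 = 2332402 /2809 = 830.33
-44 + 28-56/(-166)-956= -80648/83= -971.66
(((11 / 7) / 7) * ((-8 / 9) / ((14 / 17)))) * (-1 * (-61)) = -45628 / 3087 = -14.78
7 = 7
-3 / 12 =-1 / 4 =-0.25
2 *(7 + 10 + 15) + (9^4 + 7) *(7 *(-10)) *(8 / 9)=-3677504 / 9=-408611.56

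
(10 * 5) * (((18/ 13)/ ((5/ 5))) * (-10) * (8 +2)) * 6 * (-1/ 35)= 108000/ 91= 1186.81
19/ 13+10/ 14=198/ 91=2.18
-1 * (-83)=83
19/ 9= 2.11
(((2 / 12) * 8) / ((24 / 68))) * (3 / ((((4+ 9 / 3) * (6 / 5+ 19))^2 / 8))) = 6800 / 1499547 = 0.00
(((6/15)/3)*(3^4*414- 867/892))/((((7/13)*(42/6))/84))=777697986/7805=99641.00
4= 4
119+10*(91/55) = 1491/11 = 135.55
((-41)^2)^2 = 2825761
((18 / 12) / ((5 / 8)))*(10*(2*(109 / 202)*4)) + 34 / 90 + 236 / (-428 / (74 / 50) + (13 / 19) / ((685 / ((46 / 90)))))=103.17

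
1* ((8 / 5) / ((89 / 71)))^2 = 322624 / 198025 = 1.63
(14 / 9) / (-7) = -2 / 9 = -0.22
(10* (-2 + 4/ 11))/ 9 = -20/ 11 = -1.82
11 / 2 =5.50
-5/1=-5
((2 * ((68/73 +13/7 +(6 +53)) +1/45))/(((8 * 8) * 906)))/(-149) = -1421341/99333984960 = -0.00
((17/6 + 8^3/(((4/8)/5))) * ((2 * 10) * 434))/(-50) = -13339858/15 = -889323.87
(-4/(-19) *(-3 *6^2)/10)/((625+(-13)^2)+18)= -0.00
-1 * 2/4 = -1/2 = -0.50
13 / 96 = 0.14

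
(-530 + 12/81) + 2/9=-14300/27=-529.63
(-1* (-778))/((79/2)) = 1556/79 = 19.70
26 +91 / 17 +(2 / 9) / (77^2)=28441447 / 907137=31.35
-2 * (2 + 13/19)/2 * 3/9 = -17/19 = -0.89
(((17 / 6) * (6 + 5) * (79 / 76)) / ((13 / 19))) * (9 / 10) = 44319 / 1040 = 42.61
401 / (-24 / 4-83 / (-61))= -86.43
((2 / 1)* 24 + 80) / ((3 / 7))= 896 / 3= 298.67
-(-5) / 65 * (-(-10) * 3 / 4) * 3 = 45 / 26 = 1.73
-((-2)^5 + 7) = 25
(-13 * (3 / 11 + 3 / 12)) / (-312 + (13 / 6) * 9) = 23 / 990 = 0.02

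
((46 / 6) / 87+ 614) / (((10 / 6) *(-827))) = -160277 / 359745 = -0.45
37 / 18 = 2.06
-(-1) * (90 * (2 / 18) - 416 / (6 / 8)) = -1634 / 3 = -544.67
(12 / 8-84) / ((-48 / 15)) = 825 / 32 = 25.78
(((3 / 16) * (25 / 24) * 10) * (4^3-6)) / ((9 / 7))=25375 / 288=88.11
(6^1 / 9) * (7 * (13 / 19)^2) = 2366 / 1083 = 2.18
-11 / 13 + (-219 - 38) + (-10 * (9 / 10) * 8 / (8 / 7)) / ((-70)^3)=-164247883 / 637000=-257.85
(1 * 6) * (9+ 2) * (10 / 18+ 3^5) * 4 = 64298.67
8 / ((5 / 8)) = 64 / 5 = 12.80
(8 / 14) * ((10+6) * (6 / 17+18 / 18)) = 1472 / 119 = 12.37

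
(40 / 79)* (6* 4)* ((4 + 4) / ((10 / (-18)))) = -174.99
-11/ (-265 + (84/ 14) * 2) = 1/ 23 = 0.04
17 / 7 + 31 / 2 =17.93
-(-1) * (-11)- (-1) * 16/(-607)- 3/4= -28593/2428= -11.78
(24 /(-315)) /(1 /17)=-136 /105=-1.30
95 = 95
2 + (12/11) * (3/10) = 128/55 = 2.33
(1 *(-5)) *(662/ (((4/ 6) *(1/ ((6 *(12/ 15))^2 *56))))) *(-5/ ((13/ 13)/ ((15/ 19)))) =480453120/ 19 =25287006.32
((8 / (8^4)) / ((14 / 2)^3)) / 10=1 / 1756160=0.00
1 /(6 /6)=1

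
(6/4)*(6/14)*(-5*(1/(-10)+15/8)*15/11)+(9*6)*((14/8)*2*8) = 1853199/1232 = 1504.22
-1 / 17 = -0.06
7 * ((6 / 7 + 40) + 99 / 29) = 8987 / 29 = 309.90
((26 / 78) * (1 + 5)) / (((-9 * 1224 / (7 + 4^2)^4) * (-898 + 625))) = 279841 / 1503684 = 0.19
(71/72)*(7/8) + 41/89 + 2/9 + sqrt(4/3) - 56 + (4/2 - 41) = -4790839/51264 + 2*sqrt(3)/3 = -92.30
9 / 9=1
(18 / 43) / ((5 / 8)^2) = 1152 / 1075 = 1.07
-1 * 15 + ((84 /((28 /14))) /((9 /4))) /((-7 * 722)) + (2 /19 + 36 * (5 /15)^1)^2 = 142451 /1083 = 131.53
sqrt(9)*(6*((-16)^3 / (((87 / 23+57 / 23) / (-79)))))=930304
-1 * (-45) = 45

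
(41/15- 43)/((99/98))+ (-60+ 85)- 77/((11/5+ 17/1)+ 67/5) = -4168646/242055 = -17.22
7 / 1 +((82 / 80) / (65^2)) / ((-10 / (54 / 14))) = 82808893 / 11830000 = 7.00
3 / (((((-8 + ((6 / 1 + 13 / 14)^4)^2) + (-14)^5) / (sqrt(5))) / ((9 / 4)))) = 3320525376 * sqrt(5) / 2347902338270123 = 0.00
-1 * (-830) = 830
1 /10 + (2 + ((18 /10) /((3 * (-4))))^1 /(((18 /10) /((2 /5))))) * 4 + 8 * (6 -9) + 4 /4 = -451 /30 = -15.03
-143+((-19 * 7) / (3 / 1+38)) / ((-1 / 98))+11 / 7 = 50648 / 287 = 176.47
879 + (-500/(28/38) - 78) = 857/7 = 122.43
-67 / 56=-1.20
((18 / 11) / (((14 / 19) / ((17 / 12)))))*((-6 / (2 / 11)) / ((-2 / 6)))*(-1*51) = -444771 / 28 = -15884.68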